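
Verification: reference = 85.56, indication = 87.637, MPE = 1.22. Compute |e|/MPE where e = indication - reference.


e = indication - reference = 87.637 - 85.56 = 2.0770
|e| = 2.0770
ratio = |e| / MPE = 2.0770 / 1.22
ratio = 1.7025

1.7025


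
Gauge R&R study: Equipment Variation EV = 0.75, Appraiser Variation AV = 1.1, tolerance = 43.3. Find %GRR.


GRR = sqrt(EV^2 + AV^2) = sqrt(0.75^2 + 1.1^2) = 1.3313527
%GRR = GRR / tol * 100 = 1.3313527 / 43.3 * 100
%GRR = 3.0747

3.0747


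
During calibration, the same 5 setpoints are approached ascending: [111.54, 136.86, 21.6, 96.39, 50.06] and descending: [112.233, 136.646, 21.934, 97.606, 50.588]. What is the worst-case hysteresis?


|111.54 - 112.233| = 0.6930
|136.86 - 136.646| = 0.2140
|21.6 - 21.934| = 0.3340
|96.39 - 97.606| = 1.2160
|50.06 - 50.588| = 0.5280
hysteresis = max(diffs) = 1.2160

1.2160


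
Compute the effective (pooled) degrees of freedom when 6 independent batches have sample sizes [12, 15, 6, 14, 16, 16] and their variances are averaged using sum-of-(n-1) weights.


nu = sum_i (n_i - 1)
nu = ((12 - 1) + (15 - 1) + (6 - 1) + (14 - 1) + (16 - 1) + (16 - 1))
nu = 11 + 14 + 5 + 13 + 15 + 15
nu = 73

73


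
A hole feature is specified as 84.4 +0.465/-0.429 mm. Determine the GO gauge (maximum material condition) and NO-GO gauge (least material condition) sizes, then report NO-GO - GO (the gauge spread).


GO = nominal - lower_tol (smallest hole = maximum material condition)
GO = 84.4 - 0.429 = 83.971
NO-GO = nominal + upper_tol (largest hole = least material condition)
NO-GO = 84.4 + 0.465 = 84.865
spread = NO-GO - GO = 84.865 - 83.971 = 0.8940

0.8940


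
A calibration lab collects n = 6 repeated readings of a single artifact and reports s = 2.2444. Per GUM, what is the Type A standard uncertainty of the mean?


u_A = s / sqrt(n)
u_A = 2.2444 / sqrt(6)
u_A = 2.2444 / 2.4494897
u_A = 0.9163

0.9163


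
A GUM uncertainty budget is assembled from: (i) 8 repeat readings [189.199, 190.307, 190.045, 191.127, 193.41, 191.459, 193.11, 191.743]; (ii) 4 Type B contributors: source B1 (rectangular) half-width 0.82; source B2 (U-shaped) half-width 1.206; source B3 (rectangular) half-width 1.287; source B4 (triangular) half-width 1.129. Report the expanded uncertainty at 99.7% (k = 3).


mean = (189.199 + 190.307 + 190.045 + 191.127 + 193.41 + 191.459 + 193.11 + 191.743) / 8 = 191.3
s = sqrt(sum((x - mean)^2)/(n-1)) = 1.4616495
u_A = s / sqrt(n) = 1.4616495 / sqrt(8) = 0.51677114
u_B1 = 0.82 / sqrt(3) = 0.47342722
u_B2 = 1.206 / sqrt(2) = 0.85277078
u_B3 = 1.287 / sqrt(3) = 0.7430498
u_B4 = 1.129 / sqrt(6) = 0.46091232
uc = sqrt(0.51677114^2 + 0.47342722^2 + 0.85277078^2 + 0.7430498^2 + 0.46091232^2) = 1.4081786
U = k * uc = 3 * 1.4081786
U = 4.2245

4.2245


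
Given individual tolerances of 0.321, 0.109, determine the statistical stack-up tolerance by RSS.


RSS = sqrt(0.321^2 + 0.109^2)
= sqrt(0.114922)
= 0.3390

0.3390


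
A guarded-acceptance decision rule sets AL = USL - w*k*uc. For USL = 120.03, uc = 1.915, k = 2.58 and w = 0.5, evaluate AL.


U = k * uc = 2.58 * 1.915 = 4.9407
guard band g = w * U = 0.5 * 4.9407 = 2.47035
AL = USL - g = 120.03 - 2.47035
AL = 117.5597

117.5597


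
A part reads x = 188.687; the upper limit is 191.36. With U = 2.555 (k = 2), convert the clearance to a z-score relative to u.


u = U / k = 2.555 / 2 = 1.2775
margin = |USL - x| = |191.36 - 188.687| = 2.673
z = margin / u = 2.673 / 1.2775
z = 2.0924

2.0924


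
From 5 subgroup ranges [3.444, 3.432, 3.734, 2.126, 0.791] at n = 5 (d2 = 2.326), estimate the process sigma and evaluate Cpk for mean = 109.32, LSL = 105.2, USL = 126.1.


R_bar = (3.444 + 3.432 + 3.734 + 2.126 + 0.791) / 5 = 2.7054
sigma = R_bar / d2 = 2.7054 / 2.326 = 1.1631126
Cp = (USL - LSL)/(6*sigma) = (126.1 - 105.2)/(6*1.1631126) = 2.9948
Cpu = (126.1 - 109.32)/(3*1.1631126) = 4.8089
Cpl = (109.32 - 105.2)/(3*1.1631126) = 1.1807
Cpk = min(Cpu, Cpl) = 1.1807

1.1807


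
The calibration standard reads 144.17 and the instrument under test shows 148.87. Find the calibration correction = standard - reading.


Correction = standard - reading
= 144.17 - 148.87
= -4.7000

-4.7000


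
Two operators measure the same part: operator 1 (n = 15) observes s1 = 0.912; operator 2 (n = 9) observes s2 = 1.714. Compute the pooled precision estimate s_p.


s_p = sqrt(((n1-1)*s1^2 + (n2-1)*s2^2) / (n1+n2-2))
numerator = (15-1)*0.912^2 + (9-1)*1.714^2 = 11.644416 + 23.502368 = 35.146784
denominator = 15 + 9 - 2 = 22
s_p^2 = 35.146784 / 22 = 1.5975811
s_p = sqrt(1.5975811) = 1.2640

1.2640


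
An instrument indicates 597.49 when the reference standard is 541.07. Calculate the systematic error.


Systematic error = measured - true
= 597.49 - 541.07
= 56.4200

56.4200


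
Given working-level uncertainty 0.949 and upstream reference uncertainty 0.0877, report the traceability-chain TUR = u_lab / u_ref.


TUR = u_lab / u_ref
= 0.949 / 0.0877
= 10.8210

10.8210


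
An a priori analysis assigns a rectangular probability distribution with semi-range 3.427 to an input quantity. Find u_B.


u_B = half_width / sqrt(3)
u_B = 3.427 / 1.7320508
u_B = 1.9786

1.9786


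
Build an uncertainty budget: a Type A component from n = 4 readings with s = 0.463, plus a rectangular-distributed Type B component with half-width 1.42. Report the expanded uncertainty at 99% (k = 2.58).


u_A = s / sqrt(n) = 0.463 / sqrt(4) = 0.2315
u_B = half_width / sqrt(3) = 1.42 / sqrt(3) = 0.81983738
uc = sqrt(u_A^2 + u_B^2) = sqrt(0.2315^2 + 0.81983738^2) = 0.85189529
U = k * uc = 2.58 * 0.85189529
U = 2.1979

2.1979


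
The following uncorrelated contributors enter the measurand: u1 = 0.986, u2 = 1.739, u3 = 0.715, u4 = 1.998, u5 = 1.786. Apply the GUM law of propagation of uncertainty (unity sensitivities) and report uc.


uc = sqrt(0.986^2 + 1.739^2 + 0.715^2 + 1.998^2 + 1.786^2)
uc = sqrt(11.689342)
uc = 3.4190

3.4190


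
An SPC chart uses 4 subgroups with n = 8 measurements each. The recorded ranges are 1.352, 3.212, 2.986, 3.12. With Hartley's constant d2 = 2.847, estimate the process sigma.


R_bar = (1.352 + 3.212 + 2.986 + 3.12) / 4
R_bar = 10.67 / 4 = 2.6675
sigma_hat = R_bar / d2 = 2.6675 / 2.847 = 0.9370

0.9370


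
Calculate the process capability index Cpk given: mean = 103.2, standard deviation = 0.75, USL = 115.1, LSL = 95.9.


Cpu = (USL - mean) / (3*sigma) = (115.1 - 103.2) / (3*0.75) = 5.2889
Cpl = (mean - LSL) / (3*sigma) = (103.2 - 95.9) / (3*0.75) = 3.2444
Cpk = min(Cpu, Cpl) = 3.2444

3.2444


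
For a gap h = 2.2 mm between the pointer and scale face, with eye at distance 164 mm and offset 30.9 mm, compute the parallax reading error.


error = h * offset / d
= 2.2 * 30.9 / 164
= 0.4145

0.4145


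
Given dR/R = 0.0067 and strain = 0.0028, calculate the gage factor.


GF = (dR/R) / epsilon
= 0.0067 / 0.0028
= 2.3929

2.3929


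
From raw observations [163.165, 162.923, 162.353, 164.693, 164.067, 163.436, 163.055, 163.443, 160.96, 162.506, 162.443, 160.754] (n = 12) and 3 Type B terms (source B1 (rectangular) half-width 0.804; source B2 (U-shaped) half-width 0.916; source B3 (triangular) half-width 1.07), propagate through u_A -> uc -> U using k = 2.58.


mean = (163.165 + 162.923 + 162.353 + 164.693 + 164.067 + 163.436 + 163.055 + 163.443 + 160.96 + 162.506 + 162.443 + 160.754) / 12 = 162.8165
s = sqrt(sum((x - mean)^2)/(n-1)) = 1.13627
u_A = s / sqrt(n) = 1.13627 / sqrt(12) = 0.3280129
u_B1 = 0.804 / sqrt(3) = 0.46418962
u_B2 = 0.916 / sqrt(2) = 0.64770981
u_B3 = 1.07 / sqrt(6) = 0.43682567
uc = sqrt(0.3280129^2 + 0.46418962^2 + 0.64770981^2 + 0.43682567^2) = 0.96613101
U = k * uc = 2.58 * 0.96613101
U = 2.4926

2.4926


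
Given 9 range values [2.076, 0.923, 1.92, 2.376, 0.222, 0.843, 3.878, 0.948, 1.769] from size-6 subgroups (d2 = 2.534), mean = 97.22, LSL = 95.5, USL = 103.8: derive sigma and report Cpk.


R_bar = (2.076 + 0.923 + 1.92 + 2.376 + 0.222 + 0.843 + 3.878 + 0.948 + 1.769) / 9 = 1.6616667
sigma = R_bar / d2 = 1.6616667 / 2.534 = 0.6557485
Cp = (USL - LSL)/(6*sigma) = (103.8 - 95.5)/(6*0.6557485) = 2.1095
Cpu = (103.8 - 97.22)/(3*0.6557485) = 3.3448
Cpl = (97.22 - 95.5)/(3*0.6557485) = 0.8743
Cpk = min(Cpu, Cpl) = 0.8743

0.8743


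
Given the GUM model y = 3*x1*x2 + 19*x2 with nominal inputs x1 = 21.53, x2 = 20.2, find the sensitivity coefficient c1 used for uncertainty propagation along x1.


y = 3*x1*x2 + 19*x2
dy/dx1 = 3*x2
Evaluate at x2 = 20.2: c1 = 3 * 20.2
c1 = 60.6000

60.6000


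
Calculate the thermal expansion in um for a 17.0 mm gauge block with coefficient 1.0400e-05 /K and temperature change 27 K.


dL = L * alpha * dT
= 17.0 * 1.0400e-05 * 27
= 0.0047736 mm
dL_um = 0.0047736 * 1000 = 4.7736 um

4.7736


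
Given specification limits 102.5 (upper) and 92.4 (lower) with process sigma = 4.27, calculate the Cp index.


Cp = (USL - LSL) / (6 * sigma)
= (102.5 - 92.4) / (6 * 4.27)
= 10.1000 / 25.6200
= 0.3942

0.3942


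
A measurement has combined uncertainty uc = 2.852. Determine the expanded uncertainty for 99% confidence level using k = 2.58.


U = k * uc
U = 2.58 * 2.852
U = 7.3582

7.3582


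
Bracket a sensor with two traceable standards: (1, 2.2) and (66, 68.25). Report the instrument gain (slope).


slope = (y2 - y1) / (x2 - x1)
= (68.25 - 2.2) / (66 - 1)
= 66.0500 / 65
= 1.0162

1.0162


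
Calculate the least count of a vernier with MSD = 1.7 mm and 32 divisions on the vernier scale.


LC = MSD / n_div
= 1.7 / 32
= 0.0531

0.0531


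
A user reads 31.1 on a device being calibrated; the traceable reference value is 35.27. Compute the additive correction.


Correction = standard - reading
= 35.27 - 31.1
= 4.1700

4.1700


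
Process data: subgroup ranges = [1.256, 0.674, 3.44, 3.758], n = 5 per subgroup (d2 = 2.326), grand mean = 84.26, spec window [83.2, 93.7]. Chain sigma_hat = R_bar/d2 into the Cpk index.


R_bar = (1.256 + 0.674 + 3.44 + 3.758) / 4 = 2.282
sigma = R_bar / d2 = 2.282 / 2.326 = 0.9810834
Cp = (USL - LSL)/(6*sigma) = (93.7 - 83.2)/(6*0.9810834) = 1.7837
Cpu = (93.7 - 84.26)/(3*0.9810834) = 3.2073
Cpl = (84.26 - 83.2)/(3*0.9810834) = 0.3601
Cpk = min(Cpu, Cpl) = 0.3601

0.3601


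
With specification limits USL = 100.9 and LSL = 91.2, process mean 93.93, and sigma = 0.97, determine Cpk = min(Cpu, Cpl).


Cpu = (USL - mean) / (3*sigma) = (100.9 - 93.93) / (3*0.97) = 2.3952
Cpl = (mean - LSL) / (3*sigma) = (93.93 - 91.2) / (3*0.97) = 0.9381
Cpk = min(Cpu, Cpl) = 0.9381

0.9381


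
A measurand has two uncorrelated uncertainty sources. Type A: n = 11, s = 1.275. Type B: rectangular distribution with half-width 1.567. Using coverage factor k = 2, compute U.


u_A = s / sqrt(n) = 1.275 / sqrt(11) = 0.38442696
u_B = half_width / sqrt(3) = 1.567 / sqrt(3) = 0.90470787
uc = sqrt(u_A^2 + u_B^2) = sqrt(0.38442696^2 + 0.90470787^2) = 0.98299563
U = k * uc = 2 * 0.98299563
U = 1.9660

1.9660


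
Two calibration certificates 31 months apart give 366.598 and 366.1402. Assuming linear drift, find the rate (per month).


rate = (v2 - v1) / months
= (366.1402 - 366.598) / 31
= -0.4578 / 31
= -0.0148

-0.0148


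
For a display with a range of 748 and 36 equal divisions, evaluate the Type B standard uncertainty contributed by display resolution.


resolution = range / divisions
resolution = 748 / 36 = 20.777778
u_res = resolution / (2*sqrt(3))
u_res = 20.777778 / 3.4641016
u_res = 5.9980

5.9980


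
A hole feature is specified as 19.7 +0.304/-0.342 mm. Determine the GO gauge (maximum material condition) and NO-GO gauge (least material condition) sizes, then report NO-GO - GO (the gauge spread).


GO = nominal - lower_tol (smallest hole = maximum material condition)
GO = 19.7 - 0.342 = 19.358
NO-GO = nominal + upper_tol (largest hole = least material condition)
NO-GO = 19.7 + 0.304 = 20.004
spread = NO-GO - GO = 20.004 - 19.358 = 0.6460

0.6460


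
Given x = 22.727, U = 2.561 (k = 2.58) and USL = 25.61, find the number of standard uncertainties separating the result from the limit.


u = U / k = 2.561 / 2.58 = 0.99263566
margin = |USL - x| = |25.61 - 22.727| = 2.883
z = margin / u = 2.883 / 0.99263566
z = 2.9044

2.9044


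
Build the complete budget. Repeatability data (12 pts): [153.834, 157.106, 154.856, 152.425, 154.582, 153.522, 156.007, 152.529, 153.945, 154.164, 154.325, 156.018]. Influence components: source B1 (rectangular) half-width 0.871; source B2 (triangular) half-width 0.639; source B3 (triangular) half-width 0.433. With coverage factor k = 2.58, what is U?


mean = (153.834 + 157.106 + 154.856 + 152.425 + 154.582 + 153.522 + 156.007 + 152.529 + 153.945 + 154.164 + 154.325 + 156.018) / 12 = 154.44275
s = sqrt(sum((x - mean)^2)/(n-1)) = 1.3981413
u_A = s / sqrt(n) = 1.3981413 / sqrt(12) = 0.40360863
u_B1 = 0.871 / sqrt(3) = 0.50287208
u_B2 = 0.639 / sqrt(6) = 0.26087066
u_B3 = 0.433 / sqrt(6) = 0.17677151
uc = sqrt(0.40360863^2 + 0.50287208^2 + 0.26087066^2 + 0.17677151^2) = 0.71769208
U = k * uc = 2.58 * 0.71769208
U = 1.8516

1.8516


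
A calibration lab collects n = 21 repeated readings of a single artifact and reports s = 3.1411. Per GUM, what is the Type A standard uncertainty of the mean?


u_A = s / sqrt(n)
u_A = 3.1411 / sqrt(21)
u_A = 3.1411 / 4.5825757
u_A = 0.6854

0.6854


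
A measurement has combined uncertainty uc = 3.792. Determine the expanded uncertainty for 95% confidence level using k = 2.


U = k * uc
U = 2 * 3.792
U = 7.5840

7.5840


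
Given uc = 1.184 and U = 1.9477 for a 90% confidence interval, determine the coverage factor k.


k = U / uc
k = 1.9477 / 1.184
k = 1.645

1.645


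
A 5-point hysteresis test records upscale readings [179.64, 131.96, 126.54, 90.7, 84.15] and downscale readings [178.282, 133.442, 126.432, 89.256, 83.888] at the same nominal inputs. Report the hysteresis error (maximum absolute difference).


|179.64 - 178.282| = 1.3580
|131.96 - 133.442| = 1.4820
|126.54 - 126.432| = 0.1080
|90.7 - 89.256| = 1.4440
|84.15 - 83.888| = 0.2620
hysteresis = max(diffs) = 1.4820

1.4820


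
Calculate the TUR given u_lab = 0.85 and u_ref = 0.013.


TUR = u_lab / u_ref
= 0.85 / 0.013
= 65.3846

65.3846


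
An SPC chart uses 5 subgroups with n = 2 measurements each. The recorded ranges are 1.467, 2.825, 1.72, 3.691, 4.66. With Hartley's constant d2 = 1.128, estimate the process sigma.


R_bar = (1.467 + 2.825 + 1.72 + 3.691 + 4.66) / 5
R_bar = 14.363 / 5 = 2.8726
sigma_hat = R_bar / d2 = 2.8726 / 1.128 = 2.5466

2.5466


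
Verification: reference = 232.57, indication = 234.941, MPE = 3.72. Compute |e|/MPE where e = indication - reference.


e = indication - reference = 234.941 - 232.57 = 2.3710
|e| = 2.3710
ratio = |e| / MPE = 2.3710 / 3.72
ratio = 0.6374

0.6374


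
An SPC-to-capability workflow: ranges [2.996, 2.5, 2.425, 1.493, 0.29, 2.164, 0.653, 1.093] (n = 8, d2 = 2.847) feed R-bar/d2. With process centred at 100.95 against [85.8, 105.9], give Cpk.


R_bar = (2.996 + 2.5 + 2.425 + 1.493 + 0.29 + 2.164 + 0.653 + 1.093) / 8 = 1.70175
sigma = R_bar / d2 = 1.70175 / 2.847 = 0.59773446
Cp = (USL - LSL)/(6*sigma) = (105.9 - 85.8)/(6*0.59773446) = 5.6045
Cpu = (105.9 - 100.95)/(3*0.59773446) = 2.7604
Cpl = (100.95 - 85.8)/(3*0.59773446) = 8.4486
Cpk = min(Cpu, Cpl) = 2.7604

2.7604


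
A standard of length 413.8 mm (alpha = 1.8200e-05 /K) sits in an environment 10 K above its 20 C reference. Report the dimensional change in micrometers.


dL = L * alpha * dT
= 413.8 * 1.8200e-05 * 10
= 0.0753116 mm
dL_um = 0.0753116 * 1000 = 75.3116 um

75.3116


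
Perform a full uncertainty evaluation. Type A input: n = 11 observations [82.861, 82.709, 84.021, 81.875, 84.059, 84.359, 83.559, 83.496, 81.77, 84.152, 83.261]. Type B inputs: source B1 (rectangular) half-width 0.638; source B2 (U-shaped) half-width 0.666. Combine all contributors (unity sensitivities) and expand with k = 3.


mean = (82.861 + 82.709 + 84.021 + 81.875 + 84.059 + 84.359 + 83.559 + 83.496 + 81.77 + 84.152 + 83.261) / 11 = 83.28381818
s = sqrt(sum((x - mean)^2)/(n-1)) = 0.89224277
u_A = s / sqrt(n) = 0.89224277 / sqrt(11) = 0.26902132
u_B1 = 0.638 / sqrt(3) = 0.36834947
u_B2 = 0.666 / sqrt(2) = 0.47093312
uc = sqrt(0.26902132^2 + 0.36834947^2 + 0.47093312^2) = 0.65561559
U = k * uc = 3 * 0.65561559
U = 1.9668

1.9668


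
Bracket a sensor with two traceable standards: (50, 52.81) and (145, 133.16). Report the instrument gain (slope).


slope = (y2 - y1) / (x2 - x1)
= (133.16 - 52.81) / (145 - 50)
= 80.3500 / 95
= 0.8458

0.8458


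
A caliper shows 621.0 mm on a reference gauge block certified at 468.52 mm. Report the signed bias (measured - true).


Systematic error = measured - true
= 621.0 - 468.52
= 152.4800

152.4800


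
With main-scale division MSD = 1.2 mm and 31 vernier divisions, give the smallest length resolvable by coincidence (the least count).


LC = MSD / n_div
= 1.2 / 31
= 0.0387

0.0387


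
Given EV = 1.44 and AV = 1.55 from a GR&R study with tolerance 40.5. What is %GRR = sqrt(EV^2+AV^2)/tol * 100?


GRR = sqrt(EV^2 + AV^2) = sqrt(1.44^2 + 1.55^2) = 2.1156796
%GRR = GRR / tol * 100 = 2.1156796 / 40.5 * 100
%GRR = 5.2239

5.2239


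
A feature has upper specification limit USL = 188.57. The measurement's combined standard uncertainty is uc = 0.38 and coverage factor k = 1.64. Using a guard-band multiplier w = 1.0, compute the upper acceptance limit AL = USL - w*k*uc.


U = k * uc = 1.64 * 0.38 = 0.6232
guard band g = w * U = 1.0 * 0.6232 = 0.6232
AL = USL - g = 188.57 - 0.6232
AL = 187.9468

187.9468


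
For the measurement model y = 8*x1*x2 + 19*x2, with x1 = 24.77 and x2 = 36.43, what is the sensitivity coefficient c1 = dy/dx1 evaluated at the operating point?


y = 8*x1*x2 + 19*x2
dy/dx1 = 8*x2
Evaluate at x2 = 36.43: c1 = 8 * 36.43
c1 = 291.4400

291.4400


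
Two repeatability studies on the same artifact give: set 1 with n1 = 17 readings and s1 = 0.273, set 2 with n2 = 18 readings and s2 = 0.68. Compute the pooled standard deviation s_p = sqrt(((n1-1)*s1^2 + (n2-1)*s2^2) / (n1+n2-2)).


s_p = sqrt(((n1-1)*s1^2 + (n2-1)*s2^2) / (n1+n2-2))
numerator = (17-1)*0.273^2 + (18-1)*0.68^2 = 1.192464 + 7.8608 = 9.053264
denominator = 17 + 18 - 2 = 33
s_p^2 = 9.053264 / 33 = 0.27434133
s_p = sqrt(0.27434133) = 0.5238

0.5238


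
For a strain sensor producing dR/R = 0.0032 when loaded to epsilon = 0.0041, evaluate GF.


GF = (dR/R) / epsilon
= 0.0032 / 0.0041
= 0.7805

0.7805


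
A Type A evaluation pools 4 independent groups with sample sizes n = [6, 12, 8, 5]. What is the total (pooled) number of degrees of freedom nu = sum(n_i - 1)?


nu = sum_i (n_i - 1)
nu = ((6 - 1) + (12 - 1) + (8 - 1) + (5 - 1))
nu = 5 + 11 + 7 + 4
nu = 27

27


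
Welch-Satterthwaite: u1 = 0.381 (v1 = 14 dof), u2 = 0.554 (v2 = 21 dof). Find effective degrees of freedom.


uc = sqrt(u1^2 + u2^2) = sqrt(0.381^2 + 0.554^2) = 0.67236672
v_eff = uc^4 / (u1^4/v1 + u2^4/v2)
= 0.67236672^4 / (0.381^4/14 + 0.554^4/21)
= 0.20437362 / 0.0059907145
v_eff = 34.1151

34.1151


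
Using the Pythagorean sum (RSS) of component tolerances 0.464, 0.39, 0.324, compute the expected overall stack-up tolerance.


RSS = sqrt(0.464^2 + 0.39^2 + 0.324^2)
= sqrt(0.472372)
= 0.6873

0.6873


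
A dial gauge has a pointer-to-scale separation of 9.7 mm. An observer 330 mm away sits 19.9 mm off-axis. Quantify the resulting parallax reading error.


error = h * offset / d
= 9.7 * 19.9 / 330
= 0.5849

0.5849


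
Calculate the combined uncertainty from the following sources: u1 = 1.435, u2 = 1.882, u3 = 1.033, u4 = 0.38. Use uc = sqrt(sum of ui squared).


uc = sqrt(1.435^2 + 1.882^2 + 1.033^2 + 0.38^2)
uc = sqrt(6.812638)
uc = 2.6101

2.6101


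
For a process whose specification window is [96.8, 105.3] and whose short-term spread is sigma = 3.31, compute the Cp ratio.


Cp = (USL - LSL) / (6 * sigma)
= (105.3 - 96.8) / (6 * 3.31)
= 8.5000 / 19.8600
= 0.4280

0.4280


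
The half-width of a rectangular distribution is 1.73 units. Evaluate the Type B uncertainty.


u_B = half_width / sqrt(3)
u_B = 1.73 / 1.7320508
u_B = 0.9988

0.9988


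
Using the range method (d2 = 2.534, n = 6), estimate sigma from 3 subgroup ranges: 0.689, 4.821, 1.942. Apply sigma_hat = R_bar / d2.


R_bar = (0.689 + 4.821 + 1.942) / 3
R_bar = 7.452 / 3 = 2.484
sigma_hat = R_bar / d2 = 2.484 / 2.534 = 0.9803

0.9803


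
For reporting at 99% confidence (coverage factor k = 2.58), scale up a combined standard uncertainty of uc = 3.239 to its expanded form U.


U = k * uc
U = 2.58 * 3.239
U = 8.3566

8.3566


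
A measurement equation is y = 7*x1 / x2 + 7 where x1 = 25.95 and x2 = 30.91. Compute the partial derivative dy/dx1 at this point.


y = 7*x1 / x2 + 7
dy/dx1 = 7/x2
Evaluate at x2 = 30.91: c1 = 7 / 30.91
c1 = 0.2265

0.2265


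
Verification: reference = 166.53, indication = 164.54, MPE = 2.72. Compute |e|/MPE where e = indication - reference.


e = indication - reference = 164.54 - 166.53 = -1.9900
|e| = 1.9900
ratio = |e| / MPE = 1.9900 / 2.72
ratio = 0.7316

0.7316


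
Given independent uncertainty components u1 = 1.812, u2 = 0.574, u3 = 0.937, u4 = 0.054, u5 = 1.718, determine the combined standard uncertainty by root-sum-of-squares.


uc = sqrt(1.812^2 + 0.574^2 + 0.937^2 + 0.054^2 + 1.718^2)
uc = sqrt(7.445229)
uc = 2.7286

2.7286


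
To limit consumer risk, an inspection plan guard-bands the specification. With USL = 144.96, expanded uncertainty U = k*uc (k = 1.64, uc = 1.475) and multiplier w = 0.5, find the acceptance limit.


U = k * uc = 1.64 * 1.475 = 2.419
guard band g = w * U = 0.5 * 2.419 = 1.2095
AL = USL - g = 144.96 - 1.2095
AL = 143.7505

143.7505


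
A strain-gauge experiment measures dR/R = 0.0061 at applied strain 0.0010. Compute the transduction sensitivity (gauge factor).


GF = (dR/R) / epsilon
= 0.0061 / 0.0010
= 6.1000

6.1000


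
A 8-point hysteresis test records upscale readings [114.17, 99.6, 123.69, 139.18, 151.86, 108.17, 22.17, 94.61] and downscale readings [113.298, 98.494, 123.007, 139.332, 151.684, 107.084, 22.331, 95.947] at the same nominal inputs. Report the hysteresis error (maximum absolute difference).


|114.17 - 113.298| = 0.8720
|99.6 - 98.494| = 1.1060
|123.69 - 123.007| = 0.6830
|139.18 - 139.332| = 0.1520
|151.86 - 151.684| = 0.1760
|108.17 - 107.084| = 1.0860
|22.17 - 22.331| = 0.1610
|94.61 - 95.947| = 1.3370
hysteresis = max(diffs) = 1.3370

1.3370


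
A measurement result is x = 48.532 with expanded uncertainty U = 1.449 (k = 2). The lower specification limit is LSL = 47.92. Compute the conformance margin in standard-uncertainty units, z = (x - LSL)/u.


u = U / k = 1.449 / 2 = 0.7245
margin = |LSL - x| = |47.92 - 48.532| = 0.612
z = margin / u = 0.612 / 0.7245
z = 0.8447

0.8447


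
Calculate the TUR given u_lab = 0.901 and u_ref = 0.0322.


TUR = u_lab / u_ref
= 0.901 / 0.0322
= 27.9814

27.9814


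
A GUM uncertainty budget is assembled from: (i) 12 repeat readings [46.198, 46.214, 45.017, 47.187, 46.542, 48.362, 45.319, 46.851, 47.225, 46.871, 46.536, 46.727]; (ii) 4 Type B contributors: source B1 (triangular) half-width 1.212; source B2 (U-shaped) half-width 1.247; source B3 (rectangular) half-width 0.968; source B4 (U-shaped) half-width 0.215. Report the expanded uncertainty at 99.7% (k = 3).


mean = (46.198 + 46.214 + 45.017 + 47.187 + 46.542 + 48.362 + 45.319 + 46.851 + 47.225 + 46.871 + 46.536 + 46.727) / 12 = 46.58741667
s = sqrt(sum((x - mean)^2)/(n-1)) = 0.87674081
u_A = s / sqrt(n) = 0.87674081 / sqrt(12) = 0.25309327
u_B1 = 1.212 / sqrt(6) = 0.49479693
u_B2 = 1.247 / sqrt(2) = 0.88176216
u_B3 = 0.968 / sqrt(3) = 0.55887506
u_B4 = 0.215 / sqrt(2) = 0.15202796
uc = sqrt(0.25309327^2 + 0.49479693^2 + 0.88176216^2 + 0.55887506^2 + 0.15202796^2) = 1.1924087
U = k * uc = 3 * 1.1924087
U = 3.5772

3.5772


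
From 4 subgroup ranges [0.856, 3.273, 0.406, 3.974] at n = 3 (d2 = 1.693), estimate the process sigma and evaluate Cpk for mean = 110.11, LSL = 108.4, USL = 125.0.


R_bar = (0.856 + 3.273 + 0.406 + 3.974) / 4 = 2.12725
sigma = R_bar / d2 = 2.12725 / 1.693 = 1.2564973
Cp = (USL - LSL)/(6*sigma) = (125.0 - 108.4)/(6*1.2564973) = 2.2019
Cpu = (125.0 - 110.11)/(3*1.2564973) = 3.9501
Cpl = (110.11 - 108.4)/(3*1.2564973) = 0.4536
Cpk = min(Cpu, Cpl) = 0.4536

0.4536


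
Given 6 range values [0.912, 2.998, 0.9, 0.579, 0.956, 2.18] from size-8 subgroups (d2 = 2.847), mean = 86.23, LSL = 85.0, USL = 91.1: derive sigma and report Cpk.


R_bar = (0.912 + 2.998 + 0.9 + 0.579 + 0.956 + 2.18) / 6 = 1.4208333
sigma = R_bar / d2 = 1.4208333 / 2.847 = 0.49906333
Cp = (USL - LSL)/(6*sigma) = (91.1 - 85.0)/(6*0.49906333) = 2.0371
Cpu = (91.1 - 86.23)/(3*0.49906333) = 3.2528
Cpl = (86.23 - 85.0)/(3*0.49906333) = 0.8215
Cpk = min(Cpu, Cpl) = 0.8215

0.8215


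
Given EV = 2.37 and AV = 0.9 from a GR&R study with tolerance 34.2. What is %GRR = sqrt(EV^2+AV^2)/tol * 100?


GRR = sqrt(EV^2 + AV^2) = sqrt(2.37^2 + 0.9^2) = 2.5351331
%GRR = GRR / tol * 100 = 2.5351331 / 34.2 * 100
%GRR = 7.4127

7.4127


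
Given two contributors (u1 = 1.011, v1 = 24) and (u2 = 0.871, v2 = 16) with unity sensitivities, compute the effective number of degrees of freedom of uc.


uc = sqrt(u1^2 + u2^2) = sqrt(1.011^2 + 0.871^2) = 1.3344519
v_eff = uc^4 / (u1^4/v1 + u2^4/v2)
= 1.3344519^4 / (1.011^4/24 + 0.871^4/16)
= 3.1711128 / 0.079501483
v_eff = 39.8875

39.8875


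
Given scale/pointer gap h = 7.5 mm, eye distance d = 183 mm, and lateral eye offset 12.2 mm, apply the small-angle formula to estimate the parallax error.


error = h * offset / d
= 7.5 * 12.2 / 183
= 0.5000

0.5000


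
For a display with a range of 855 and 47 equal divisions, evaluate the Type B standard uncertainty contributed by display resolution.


resolution = range / divisions
resolution = 855 / 47 = 18.191489
u_res = resolution / (2*sqrt(3))
u_res = 18.191489 / 3.4641016
u_res = 5.2514

5.2514


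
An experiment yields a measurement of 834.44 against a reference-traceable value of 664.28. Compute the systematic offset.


Systematic error = measured - true
= 834.44 - 664.28
= 170.1600

170.1600


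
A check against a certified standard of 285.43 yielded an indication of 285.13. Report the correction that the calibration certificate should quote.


Correction = standard - reading
= 285.43 - 285.13
= 0.3000

0.3000


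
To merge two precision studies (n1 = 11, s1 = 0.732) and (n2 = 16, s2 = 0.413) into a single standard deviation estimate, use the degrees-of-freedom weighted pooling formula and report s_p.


s_p = sqrt(((n1-1)*s1^2 + (n2-1)*s2^2) / (n1+n2-2))
numerator = (11-1)*0.732^2 + (16-1)*0.413^2 = 5.35824 + 2.558535 = 7.916775
denominator = 11 + 16 - 2 = 25
s_p^2 = 7.916775 / 25 = 0.316671
s_p = sqrt(0.316671) = 0.5627

0.5627


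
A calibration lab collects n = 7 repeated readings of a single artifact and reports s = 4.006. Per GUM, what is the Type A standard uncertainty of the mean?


u_A = s / sqrt(n)
u_A = 4.006 / sqrt(7)
u_A = 4.006 / 2.6457513
u_A = 1.5141

1.5141


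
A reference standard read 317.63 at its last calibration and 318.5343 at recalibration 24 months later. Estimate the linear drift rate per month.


rate = (v2 - v1) / months
= (318.5343 - 317.63) / 24
= 0.9043 / 24
= 0.0377

0.0377


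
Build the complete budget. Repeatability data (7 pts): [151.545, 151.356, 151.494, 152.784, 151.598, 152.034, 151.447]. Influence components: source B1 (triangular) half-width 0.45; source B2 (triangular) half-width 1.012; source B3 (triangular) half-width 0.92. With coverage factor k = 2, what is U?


mean = (151.545 + 151.356 + 151.494 + 152.784 + 151.598 + 152.034 + 151.447) / 7 = 151.7511429
s = sqrt(sum((x - mean)^2)/(n-1)) = 0.50456464
u_A = s / sqrt(n) = 0.50456464 / sqrt(7) = 0.19070751
u_B1 = 0.45 / sqrt(6) = 0.18371173
u_B2 = 1.012 / sqrt(6) = 0.41314727
u_B3 = 0.92 / sqrt(6) = 0.37558843
uc = sqrt(0.19070751^2 + 0.18371173^2 + 0.41314727^2 + 0.37558843^2) = 0.61796172
U = k * uc = 2 * 0.61796172
U = 1.2359

1.2359


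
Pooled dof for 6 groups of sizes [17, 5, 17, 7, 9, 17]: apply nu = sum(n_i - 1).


nu = sum_i (n_i - 1)
nu = ((17 - 1) + (5 - 1) + (17 - 1) + (7 - 1) + (9 - 1) + (17 - 1))
nu = 16 + 4 + 16 + 6 + 8 + 16
nu = 66

66


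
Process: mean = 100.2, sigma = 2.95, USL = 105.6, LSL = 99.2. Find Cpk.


Cpu = (USL - mean) / (3*sigma) = (105.6 - 100.2) / (3*2.95) = 0.6102
Cpl = (mean - LSL) / (3*sigma) = (100.2 - 99.2) / (3*2.95) = 0.1130
Cpk = min(Cpu, Cpl) = 0.1130

0.1130


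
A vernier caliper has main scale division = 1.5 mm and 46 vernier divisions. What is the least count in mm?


LC = MSD / n_div
= 1.5 / 46
= 0.0326

0.0326


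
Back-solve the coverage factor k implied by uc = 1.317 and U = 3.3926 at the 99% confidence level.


k = U / uc
k = 3.3926 / 1.317
k = 2.576

2.576


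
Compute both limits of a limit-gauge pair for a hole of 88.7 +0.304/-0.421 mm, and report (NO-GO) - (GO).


GO = nominal - lower_tol (smallest hole = maximum material condition)
GO = 88.7 - 0.421 = 88.279
NO-GO = nominal + upper_tol (largest hole = least material condition)
NO-GO = 88.7 + 0.304 = 89.004
spread = NO-GO - GO = 89.004 - 88.279 = 0.7250

0.7250


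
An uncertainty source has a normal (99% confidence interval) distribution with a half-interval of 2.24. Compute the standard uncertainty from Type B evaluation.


u_B = half_width / 2.576
u_B = 2.24 / 2.576
u_B = 0.8696

0.8696


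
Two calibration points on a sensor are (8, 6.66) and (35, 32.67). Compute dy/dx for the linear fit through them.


slope = (y2 - y1) / (x2 - x1)
= (32.67 - 6.66) / (35 - 8)
= 26.0100 / 27
= 0.9633

0.9633


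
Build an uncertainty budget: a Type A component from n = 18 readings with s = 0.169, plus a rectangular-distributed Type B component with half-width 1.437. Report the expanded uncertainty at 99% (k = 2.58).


u_A = s / sqrt(n) = 0.169 / sqrt(18) = 0.039833682
u_B = half_width / sqrt(3) = 1.437 / sqrt(3) = 0.82965234
uc = sqrt(u_A^2 + u_B^2) = sqrt(0.039833682^2 + 0.82965234^2) = 0.83060805
U = k * uc = 2.58 * 0.83060805
U = 2.1430

2.1430


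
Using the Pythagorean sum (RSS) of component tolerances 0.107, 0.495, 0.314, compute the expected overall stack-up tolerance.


RSS = sqrt(0.107^2 + 0.495^2 + 0.314^2)
= sqrt(0.35507)
= 0.5959

0.5959


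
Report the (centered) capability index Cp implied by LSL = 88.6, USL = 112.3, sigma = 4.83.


Cp = (USL - LSL) / (6 * sigma)
= (112.3 - 88.6) / (6 * 4.83)
= 23.7000 / 28.9800
= 0.8178

0.8178


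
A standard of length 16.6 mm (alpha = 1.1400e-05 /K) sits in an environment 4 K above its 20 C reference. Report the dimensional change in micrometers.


dL = L * alpha * dT
= 16.6 * 1.1400e-05 * 4
= 7.5700000e-04 mm
dL_um = 7.5700000e-04 * 1000 = 0.7570 um

0.7570


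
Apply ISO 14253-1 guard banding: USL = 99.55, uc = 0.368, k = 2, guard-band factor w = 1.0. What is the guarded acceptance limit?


U = k * uc = 2 * 0.368 = 0.736
guard band g = w * U = 1.0 * 0.736 = 0.736
AL = USL - g = 99.55 - 0.736
AL = 98.8140

98.8140


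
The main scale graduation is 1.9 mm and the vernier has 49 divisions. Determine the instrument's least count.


LC = MSD / n_div
= 1.9 / 49
= 0.0388

0.0388


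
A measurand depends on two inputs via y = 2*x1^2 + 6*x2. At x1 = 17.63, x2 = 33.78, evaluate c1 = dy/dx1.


y = 2*x1^2 + 6*x2
dy/dx1 = 2*2*x1
Evaluate at x1 = 17.63: c1 = 4 * 17.63
c1 = 70.5200

70.5200


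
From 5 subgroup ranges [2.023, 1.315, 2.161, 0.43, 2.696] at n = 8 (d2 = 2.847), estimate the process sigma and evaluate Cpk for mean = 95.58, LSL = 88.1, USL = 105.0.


R_bar = (2.023 + 1.315 + 2.161 + 0.43 + 2.696) / 5 = 1.725
sigma = R_bar / d2 = 1.725 / 2.847 = 0.60590095
Cp = (USL - LSL)/(6*sigma) = (105.0 - 88.1)/(6*0.60590095) = 4.6487
Cpu = (105.0 - 95.58)/(3*0.60590095) = 5.1824
Cpl = (95.58 - 88.1)/(3*0.60590095) = 4.1151
Cpk = min(Cpu, Cpl) = 4.1151

4.1151


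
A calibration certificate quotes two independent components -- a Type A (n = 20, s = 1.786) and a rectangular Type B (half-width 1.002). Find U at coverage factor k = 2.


u_A = s / sqrt(n) = 1.786 / sqrt(20) = 0.39936174
u_B = half_width / sqrt(3) = 1.002 / sqrt(3) = 0.57850497
uc = sqrt(u_A^2 + u_B^2) = sqrt(0.39936174^2 + 0.57850497^2) = 0.70296358
U = k * uc = 2 * 0.70296358
U = 1.4059

1.4059


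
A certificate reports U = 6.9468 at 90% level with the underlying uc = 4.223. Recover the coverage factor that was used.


k = U / uc
k = 6.9468 / 4.223
k = 1.645

1.645


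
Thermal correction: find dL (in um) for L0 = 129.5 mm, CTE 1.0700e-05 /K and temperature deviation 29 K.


dL = L * alpha * dT
= 129.5 * 1.0700e-05 * 29
= 0.0401838 mm
dL_um = 0.0401838 * 1000 = 40.1838 um

40.1838


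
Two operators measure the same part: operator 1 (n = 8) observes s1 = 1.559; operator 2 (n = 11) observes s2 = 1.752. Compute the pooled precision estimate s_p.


s_p = sqrt(((n1-1)*s1^2 + (n2-1)*s2^2) / (n1+n2-2))
numerator = (8-1)*1.559^2 + (11-1)*1.752^2 = 17.013367 + 30.69504 = 47.708407
denominator = 8 + 11 - 2 = 17
s_p^2 = 47.708407 / 17 = 2.8063769
s_p = sqrt(2.8063769) = 1.6752

1.6752


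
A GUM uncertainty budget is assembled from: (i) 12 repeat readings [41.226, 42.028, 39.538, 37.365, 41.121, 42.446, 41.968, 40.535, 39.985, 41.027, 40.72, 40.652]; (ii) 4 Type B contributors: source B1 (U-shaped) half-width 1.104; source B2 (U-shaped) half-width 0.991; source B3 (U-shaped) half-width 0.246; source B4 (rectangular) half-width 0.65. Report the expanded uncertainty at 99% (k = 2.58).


mean = (41.226 + 42.028 + 39.538 + 37.365 + 41.121 + 42.446 + 41.968 + 40.535 + 39.985 + 41.027 + 40.72 + 40.652) / 12 = 40.71758333
s = sqrt(sum((x - mean)^2)/(n-1)) = 1.3480856
u_A = s / sqrt(n) = 1.3480856 / sqrt(12) = 0.38915879
u_B1 = 1.104 / sqrt(2) = 0.78064589
u_B2 = 0.991 / sqrt(2) = 0.70074282
u_B3 = 0.246 / sqrt(2) = 0.17394827
u_B4 = 0.65 / sqrt(3) = 0.37527767
uc = sqrt(0.38915879^2 + 0.78064589^2 + 0.70074282^2 + 0.17394827^2 + 0.37527767^2) = 1.1928891
U = k * uc = 2.58 * 1.1928891
U = 3.0777

3.0777


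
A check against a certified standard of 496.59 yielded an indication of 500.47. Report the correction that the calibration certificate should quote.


Correction = standard - reading
= 496.59 - 500.47
= -3.8800

-3.8800


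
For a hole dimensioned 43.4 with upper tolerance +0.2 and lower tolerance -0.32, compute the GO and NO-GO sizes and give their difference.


GO = nominal - lower_tol (smallest hole = maximum material condition)
GO = 43.4 - 0.32 = 43.08
NO-GO = nominal + upper_tol (largest hole = least material condition)
NO-GO = 43.4 + 0.2 = 43.6
spread = NO-GO - GO = 43.6 - 43.08 = 0.5200

0.5200


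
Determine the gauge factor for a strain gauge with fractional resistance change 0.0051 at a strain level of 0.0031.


GF = (dR/R) / epsilon
= 0.0051 / 0.0031
= 1.6452

1.6452


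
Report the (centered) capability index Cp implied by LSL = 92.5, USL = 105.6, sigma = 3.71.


Cp = (USL - LSL) / (6 * sigma)
= (105.6 - 92.5) / (6 * 3.71)
= 13.1000 / 22.2600
= 0.5885

0.5885


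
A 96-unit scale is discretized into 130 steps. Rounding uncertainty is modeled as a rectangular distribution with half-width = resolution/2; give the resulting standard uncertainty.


resolution = range / divisions
resolution = 96 / 130 = 0.73846154
u_res = resolution / (2*sqrt(3))
u_res = 0.73846154 / 3.4641016
u_res = 0.2132

0.2132


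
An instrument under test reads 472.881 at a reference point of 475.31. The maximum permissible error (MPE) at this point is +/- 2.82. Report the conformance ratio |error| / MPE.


e = indication - reference = 472.881 - 475.31 = -2.4290
|e| = 2.4290
ratio = |e| / MPE = 2.4290 / 2.82
ratio = 0.8613

0.8613


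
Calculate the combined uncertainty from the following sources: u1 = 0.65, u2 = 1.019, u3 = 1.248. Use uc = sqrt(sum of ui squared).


uc = sqrt(0.65^2 + 1.019^2 + 1.248^2)
uc = sqrt(3.018365)
uc = 1.7373

1.7373


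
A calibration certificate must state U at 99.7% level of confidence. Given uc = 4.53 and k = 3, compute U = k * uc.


U = k * uc
U = 3 * 4.53
U = 13.5900

13.5900


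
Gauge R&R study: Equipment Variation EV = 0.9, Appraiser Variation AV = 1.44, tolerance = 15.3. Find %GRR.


GRR = sqrt(EV^2 + AV^2) = sqrt(0.9^2 + 1.44^2) = 1.6981166
%GRR = GRR / tol * 100 = 1.6981166 / 15.3 * 100
%GRR = 11.0988

11.0988


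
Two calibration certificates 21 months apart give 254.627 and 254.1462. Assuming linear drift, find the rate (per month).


rate = (v2 - v1) / months
= (254.1462 - 254.627) / 21
= -0.4808 / 21
= -0.0229

-0.0229


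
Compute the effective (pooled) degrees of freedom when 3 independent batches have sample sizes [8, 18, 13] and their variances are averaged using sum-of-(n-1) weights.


nu = sum_i (n_i - 1)
nu = ((8 - 1) + (18 - 1) + (13 - 1))
nu = 7 + 17 + 12
nu = 36

36


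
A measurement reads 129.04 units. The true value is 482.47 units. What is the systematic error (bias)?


Systematic error = measured - true
= 129.04 - 482.47
= -353.4300

-353.4300


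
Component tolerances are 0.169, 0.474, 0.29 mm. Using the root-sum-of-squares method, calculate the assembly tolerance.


RSS = sqrt(0.169^2 + 0.474^2 + 0.29^2)
= sqrt(0.337337)
= 0.5808

0.5808


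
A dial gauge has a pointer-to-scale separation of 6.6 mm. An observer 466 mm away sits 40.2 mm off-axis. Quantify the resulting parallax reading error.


error = h * offset / d
= 6.6 * 40.2 / 466
= 0.5694

0.5694


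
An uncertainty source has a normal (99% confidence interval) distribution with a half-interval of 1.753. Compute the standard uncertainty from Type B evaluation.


u_B = half_width / 2.576
u_B = 1.753 / 2.576
u_B = 0.6805

0.6805


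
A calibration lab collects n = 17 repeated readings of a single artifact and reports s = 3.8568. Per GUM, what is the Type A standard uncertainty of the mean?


u_A = s / sqrt(n)
u_A = 3.8568 / sqrt(17)
u_A = 3.8568 / 4.1231056
u_A = 0.9354

0.9354


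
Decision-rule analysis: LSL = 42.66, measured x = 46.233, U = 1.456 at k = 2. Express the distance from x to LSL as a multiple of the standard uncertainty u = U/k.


u = U / k = 1.456 / 2 = 0.728
margin = |LSL - x| = |42.66 - 46.233| = 3.573
z = margin / u = 3.573 / 0.728
z = 4.9080

4.9080


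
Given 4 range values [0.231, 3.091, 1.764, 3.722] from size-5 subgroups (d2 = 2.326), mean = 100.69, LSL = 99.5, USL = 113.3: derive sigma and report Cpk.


R_bar = (0.231 + 3.091 + 1.764 + 3.722) / 4 = 2.202
sigma = R_bar / d2 = 2.202 / 2.326 = 0.9466896
Cp = (USL - LSL)/(6*sigma) = (113.3 - 99.5)/(6*0.9466896) = 2.4295
Cpu = (113.3 - 100.69)/(3*0.9466896) = 4.4400
Cpl = (100.69 - 99.5)/(3*0.9466896) = 0.4190
Cpk = min(Cpu, Cpl) = 0.4190

0.4190


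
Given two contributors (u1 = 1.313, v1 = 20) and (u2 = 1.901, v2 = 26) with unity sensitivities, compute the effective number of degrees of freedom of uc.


uc = sqrt(u1^2 + u2^2) = sqrt(1.313^2 + 1.901^2) = 2.3103614
v_eff = uc^4 / (u1^4/v1 + u2^4/v2)
= 2.3103614^4 / (1.313^4/20 + 1.901^4/26)
= 28.491786 / 0.65089414
v_eff = 43.7733

43.7733


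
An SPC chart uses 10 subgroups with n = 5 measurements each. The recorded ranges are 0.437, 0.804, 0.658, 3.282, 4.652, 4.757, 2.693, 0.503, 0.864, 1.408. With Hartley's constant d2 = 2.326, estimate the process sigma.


R_bar = (0.437 + 0.804 + 0.658 + 3.282 + 4.652 + 4.757 + 2.693 + 0.503 + 0.864 + 1.408) / 10
R_bar = 20.058 / 10 = 2.0058
sigma_hat = R_bar / d2 = 2.0058 / 2.326 = 0.8623

0.8623


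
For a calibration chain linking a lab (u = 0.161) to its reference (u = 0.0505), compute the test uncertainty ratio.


TUR = u_lab / u_ref
= 0.161 / 0.0505
= 3.1881

3.1881


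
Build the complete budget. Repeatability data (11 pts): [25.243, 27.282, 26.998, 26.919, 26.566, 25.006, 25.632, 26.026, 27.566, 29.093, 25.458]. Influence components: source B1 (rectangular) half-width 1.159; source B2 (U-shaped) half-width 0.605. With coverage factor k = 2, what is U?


mean = (25.243 + 27.282 + 26.998 + 26.919 + 26.566 + 25.006 + 25.632 + 26.026 + 27.566 + 29.093 + 25.458) / 11 = 26.52627273
s = sqrt(sum((x - mean)^2)/(n-1)) = 1.2152286
u_A = s / sqrt(n) = 1.2152286 / sqrt(11) = 0.36640521
u_B1 = 1.159 / sqrt(3) = 0.66914896
u_B2 = 0.605 / sqrt(2) = 0.4277996
uc = sqrt(0.36640521^2 + 0.66914896^2 + 0.4277996^2) = 0.87465742
U = k * uc = 2 * 0.87465742
U = 1.7493

1.7493
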